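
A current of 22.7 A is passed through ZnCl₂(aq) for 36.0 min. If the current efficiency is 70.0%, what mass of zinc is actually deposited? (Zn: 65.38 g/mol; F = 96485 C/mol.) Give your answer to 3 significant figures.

11.6 g

Q = 22.7 × 2160 = 49030 C
n(e⁻) = 49030 / 96485 = 0.5082 mol
Zn²⁺ + 2e⁻ → Zn, so theoretical m(Zn) = 0.2541 × 65.38 = 16.61 g
Actual mass = 70.0% × 16.61 = 11.6 g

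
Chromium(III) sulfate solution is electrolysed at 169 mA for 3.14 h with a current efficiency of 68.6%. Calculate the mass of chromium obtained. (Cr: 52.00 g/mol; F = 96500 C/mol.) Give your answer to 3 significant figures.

0.235 g

Q = 0.169 × 11304 = 1910 C
n(e⁻) = 1910 / 96500 = 0.01979 mol
Cr³⁺ + 3e⁻ → Cr, so theoretical m(Cr) = 0.006597 × 52.00 = 0.3430 g
Actual mass = 68.6% × 0.3430 = 0.235 g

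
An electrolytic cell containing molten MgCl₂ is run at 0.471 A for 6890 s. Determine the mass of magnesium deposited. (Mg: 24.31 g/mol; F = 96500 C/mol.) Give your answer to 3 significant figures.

0.409 g

Q = It = 0.471 × 6890 = 3245 C
n(e⁻) = Q/F = 3245/96500 = 0.03363 mol
Mg²⁺ + 2e⁻ → Mg, so n(Mg) = 0.03363 / 2 = 0.01682 mol
m = 0.01682 × 24.31 = 0.409 g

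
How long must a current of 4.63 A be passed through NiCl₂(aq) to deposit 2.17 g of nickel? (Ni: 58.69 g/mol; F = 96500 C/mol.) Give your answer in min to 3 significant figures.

25.7 min

n(Ni) = 2.17 / 58.69 = 0.03697 mol
Ni²⁺ + 2e⁻ → Ni, so n(e⁻) = 2 × 0.03697 = 0.07394 mol
Q = 0.07394 × 96500 = 7135 C
t = Q / I = 7135 / 4.63 = 1541 s = 25.7 min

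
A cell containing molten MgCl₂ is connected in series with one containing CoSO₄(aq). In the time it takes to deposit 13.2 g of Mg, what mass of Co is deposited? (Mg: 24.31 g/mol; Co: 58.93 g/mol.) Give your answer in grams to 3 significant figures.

n(Mg) = 13.2 / 24.31 = 0.5430 mol
Mg²⁺ + 2e⁻ → Mg, so n(e⁻) = 2 × 0.5430 = 1.086 mol
Same current for the same time ⇒ same n(e⁻) = 1.086 mol in both cells.
Co²⁺ + 2e⁻ → Co, so n(Co) = 1.086 / 2 = 0.5430 mol
m(Co) = 0.5430 × 58.93 = 32.0 g

32.0 g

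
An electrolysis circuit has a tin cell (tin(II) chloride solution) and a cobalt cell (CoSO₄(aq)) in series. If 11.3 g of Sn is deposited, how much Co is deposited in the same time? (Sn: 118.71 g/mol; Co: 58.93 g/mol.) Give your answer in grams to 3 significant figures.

5.61 g

n(Sn) = 11.3 / 118.71 = 0.09519 mol
Sn²⁺ + 2e⁻ → Sn, so n(e⁻) = 2 × 0.09519 = 0.1904 mol
The cells are in series, so the same charge (and hence the same n(e⁻) = 0.1904 mol) passes through both.
Co²⁺ + 2e⁻ → Co, so n(Co) = 0.1904 / 2 = 0.09520 mol
m(Co) = 0.09520 × 58.93 = 5.61 g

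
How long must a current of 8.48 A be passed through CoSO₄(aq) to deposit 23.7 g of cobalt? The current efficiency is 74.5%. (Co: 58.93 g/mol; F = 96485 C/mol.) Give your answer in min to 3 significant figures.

205 min

n(Co) = 23.7 / 58.93 = 0.4022 mol
Co²⁺ + 2e⁻ → Co, so n(e⁻) = 2 × 0.4022 = 0.8044 mol
Q = 0.8044 × 96485 / 0.745 = 1.042×10^5 C
t = Q / I = 1.042×10^5 / 8.48 = 12290 s = 205 min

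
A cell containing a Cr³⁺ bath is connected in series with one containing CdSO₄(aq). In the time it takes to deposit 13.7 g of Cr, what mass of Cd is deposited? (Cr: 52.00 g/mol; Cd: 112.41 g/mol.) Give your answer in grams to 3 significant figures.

44.4 g

n(Cr) = 13.7 / 52.00 = 0.2635 mol
Cr³⁺ + 3e⁻ → Cr, so n(e⁻) = 3 × 0.2635 = 0.7905 mol
Since the cells are in series, n(e⁻) in the Cd cell is also 0.7905 mol.
Cd²⁺ + 2e⁻ → Cd, so n(Cd) = 0.7905 / 2 = 0.3953 mol
m(Cd) = 0.3953 × 112.41 = 44.4 g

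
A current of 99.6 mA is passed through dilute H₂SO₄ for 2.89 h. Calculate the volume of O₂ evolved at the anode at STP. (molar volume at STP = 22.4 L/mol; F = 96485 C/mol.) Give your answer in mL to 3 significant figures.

60.1 mL

Charge passed = 0.0996 × 10404 = 1036 C
Moles of electrons = 1036 / 96485 = 0.01074 mol
2H₂O → O₂ + 4H⁺ + 4e⁻, so n(O₂) = 0.01074 / 4 = 0.002685 mol
V = 0.002685 × 22.4 = 0.06014 L
= 60.1 mL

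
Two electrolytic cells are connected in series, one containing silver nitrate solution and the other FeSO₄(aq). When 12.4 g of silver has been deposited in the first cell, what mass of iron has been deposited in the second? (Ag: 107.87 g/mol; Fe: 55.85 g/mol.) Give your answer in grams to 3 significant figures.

n(Ag) = 12.4 / 107.87 = 0.1150 mol
Ag⁺ + e⁻ → Ag, so n(e⁻) = 0.1150 mol
The cells are in series, so the same charge (and hence the same n(e⁻) = 0.1150 mol) passes through both.
Fe²⁺ + 2e⁻ → Fe, so n(Fe) = 0.1150 / 2 = 0.05750 mol
m(Fe) = 0.05750 × 55.85 = 3.21 g

3.21 g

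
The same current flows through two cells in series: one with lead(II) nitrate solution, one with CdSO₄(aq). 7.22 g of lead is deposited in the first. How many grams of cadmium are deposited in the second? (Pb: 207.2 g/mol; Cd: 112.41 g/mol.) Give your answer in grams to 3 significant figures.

3.92 g

n(Pb) = 7.22 / 207.2 = 0.03485 mol
Pb²⁺ + 2e⁻ → Pb, so n(e⁻) = 2 × 0.03485 = 0.06970 mol
Same current for the same time ⇒ same n(e⁻) = 0.06970 mol in both cells.
Cd²⁺ + 2e⁻ → Cd, so n(Cd) = 0.06970 / 2 = 0.03485 mol
m(Cd) = 0.03485 × 112.41 = 3.92 g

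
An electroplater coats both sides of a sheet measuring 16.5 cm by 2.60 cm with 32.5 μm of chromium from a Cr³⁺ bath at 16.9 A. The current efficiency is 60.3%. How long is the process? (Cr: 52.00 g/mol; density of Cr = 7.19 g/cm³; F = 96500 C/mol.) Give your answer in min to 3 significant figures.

Plated area = 2 × 16.5 × 2.60 = 85.80 cm²
Volume = 85.80 × 32.5×10⁻⁴ cm = 0.2789 cm³
m(Cr) = 0.2789 × 7.19 = 2.005 g
n(Cr) = 2.005 / 52.00 = 0.03856 mol; n(e⁻) = 3 × 0.03856 = 0.1157 mol
Q = 0.1157 × 96500 / 0.603 = 18520 C
t = 18520 / 16.9 = 1096 s = 18.3 min

18.3 min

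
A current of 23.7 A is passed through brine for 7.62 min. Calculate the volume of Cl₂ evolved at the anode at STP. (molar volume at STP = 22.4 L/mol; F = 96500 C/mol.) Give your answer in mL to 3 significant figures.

Q = It = 23.7 × 457.2 = 10840 C
Moles of electrons = 10840 / 96500 = 0.1123 mol
2Cl⁻ → Cl₂ + 2e⁻, so n(Cl₂) = 0.1123 / 2 = 0.05615 mol
V = 0.05615 × 22.4 = 1.258 L
= 1260 mL

1260 mL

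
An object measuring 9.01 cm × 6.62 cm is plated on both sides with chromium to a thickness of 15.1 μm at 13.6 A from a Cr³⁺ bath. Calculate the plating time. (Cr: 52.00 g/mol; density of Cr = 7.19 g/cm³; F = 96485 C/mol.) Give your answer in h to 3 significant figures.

0.147 h

Plated area = 2 × 9.01 × 6.62 = 119.3 cm²
Volume = 119.3 × 15.1×10⁻⁴ cm = 0.1801 cm³
m(Cr) = 0.1801 × 7.19 = 1.295 g
n(Cr) = 1.295 / 52.00 = 0.02490 mol; n(e⁻) = 3 × 0.02490 = 0.07470 mol
Q = 0.07470 × 96485 = 7207 C
t = 7207 / 13.6 = 529.9 s = 0.147 h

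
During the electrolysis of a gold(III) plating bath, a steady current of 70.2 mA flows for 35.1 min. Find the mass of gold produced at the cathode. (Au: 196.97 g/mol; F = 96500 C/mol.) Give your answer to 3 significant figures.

0.101 g

Q = 0.0702 A × 2106 s = 147.8 C
n(e⁻) = 147.8 / 96500 = 0.001532 mol
Au³⁺ + 3e⁻ → Au, so n(Au) = 0.001532 / 3 = 5.107×10^-4 mol
m = 5.107×10^-4 × 196.97 = 0.101 g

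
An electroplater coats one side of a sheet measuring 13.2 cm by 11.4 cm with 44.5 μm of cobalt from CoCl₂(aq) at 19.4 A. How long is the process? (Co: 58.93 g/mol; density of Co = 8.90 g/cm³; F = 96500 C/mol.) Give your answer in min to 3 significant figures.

16.8 min

Plated area = 13.2 × 11.4 = 150.5 cm²
Volume = 150.5 × 44.5×10⁻⁴ cm = 0.6697 cm³
m(Co) = 0.6697 × 8.90 = 5.960 g
n(Co) = 5.960 / 58.93 = 0.1011 mol; n(e⁻) = 2 × 0.1011 = 0.2022 mol
Q = 0.2022 × 96500 = 19510 C
t = 19510 / 19.4 = 1006 s = 16.8 min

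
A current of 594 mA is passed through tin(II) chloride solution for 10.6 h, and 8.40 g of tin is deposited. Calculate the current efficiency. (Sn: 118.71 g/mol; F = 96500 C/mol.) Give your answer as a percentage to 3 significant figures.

Q = 0.594 × 38160 = 22670 C
n(e⁻) = 22670 / 96500 = 0.2349 mol
Sn²⁺ + 2e⁻ → Sn, so theoretical n(Sn) = 0.1175 mol → 13.95 g
Efficiency = 8.40 / 13.95 = 0.6022 = 60.2%

60.2%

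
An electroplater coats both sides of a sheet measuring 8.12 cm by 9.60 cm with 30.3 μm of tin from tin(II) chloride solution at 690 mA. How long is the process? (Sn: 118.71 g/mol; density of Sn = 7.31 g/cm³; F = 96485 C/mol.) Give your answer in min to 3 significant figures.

Plated area = 2 × 8.12 × 9.60 = 155.9 cm²
Volume = 155.9 × 30.3×10⁻⁴ cm = 0.4724 cm³
m(Sn) = 0.4724 × 7.31 = 3.453 g
n(Sn) = 3.453 / 118.71 = 0.02909 mol; n(e⁻) = 2 × 0.02909 = 0.05818 mol
Q = 0.05818 × 96485 = 5613 C
t = 5613 / 0.690 = 8135 s = 136 min

136 min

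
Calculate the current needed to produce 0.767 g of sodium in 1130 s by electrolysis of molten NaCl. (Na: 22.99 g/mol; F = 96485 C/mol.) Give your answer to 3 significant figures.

2.85 A

n(Na) = 0.767 / 22.99 = 0.03336 mol
Na⁺ + e⁻ → Na, so n(e⁻) = 0.03336 mol
Q = 0.03336 × 96485 = 3219 C
I = Q / t = 3219 / 1130 s = 2.85 A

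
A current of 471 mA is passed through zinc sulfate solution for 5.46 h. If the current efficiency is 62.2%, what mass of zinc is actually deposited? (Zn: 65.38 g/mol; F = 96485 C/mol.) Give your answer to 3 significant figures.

Q = 0.471 × 19656 = 9258 C
n(e⁻) = 9258 / 96485 = 0.09595 mol
Zn²⁺ + 2e⁻ → Zn, so theoretical m(Zn) = 0.04798 × 65.38 = 3.137 g
Actual mass = 62.2% × 3.137 = 1.95 g

1.95 g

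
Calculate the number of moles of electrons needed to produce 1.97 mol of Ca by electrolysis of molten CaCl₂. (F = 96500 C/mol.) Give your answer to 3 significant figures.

3.94 mol

Ca²⁺ + 2e⁻ → Ca, so n(e⁻) = 2 × 1.97 = 3.940 mol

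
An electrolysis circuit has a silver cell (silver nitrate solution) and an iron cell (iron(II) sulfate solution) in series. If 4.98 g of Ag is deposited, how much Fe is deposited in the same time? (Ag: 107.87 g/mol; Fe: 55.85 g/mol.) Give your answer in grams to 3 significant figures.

1.29 g

n(Ag) = 4.98 / 107.87 = 0.04617 mol
Ag⁺ + e⁻ → Ag, so n(e⁻) = 0.04617 mol
Same current for the same time ⇒ same n(e⁻) = 0.04617 mol in both cells.
Fe²⁺ + 2e⁻ → Fe, so n(Fe) = 0.04617 / 2 = 0.02309 mol
m(Fe) = 0.02309 × 55.85 = 1.29 g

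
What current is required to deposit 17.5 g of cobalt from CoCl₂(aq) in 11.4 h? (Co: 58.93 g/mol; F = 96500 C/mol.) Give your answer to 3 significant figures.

1.40 A

n(Co) = 17.5 / 58.93 = 0.2970 mol
Co²⁺ + 2e⁻ → Co, so n(e⁻) = 2 × 0.2970 = 0.5940 mol
Q = 0.5940 × 96500 = 57320 C
I = Q / t = 57320 / 41040 s = 1.40 A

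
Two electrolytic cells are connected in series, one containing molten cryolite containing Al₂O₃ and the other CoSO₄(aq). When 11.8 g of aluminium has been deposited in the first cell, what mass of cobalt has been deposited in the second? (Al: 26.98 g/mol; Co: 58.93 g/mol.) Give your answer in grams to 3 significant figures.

n(Al) = 11.8 / 26.98 = 0.4374 mol
Al³⁺ + 3e⁻ → Al, so n(e⁻) = 3 × 0.4374 = 1.312 mol
The cells are in series, so the same charge (and hence the same n(e⁻) = 1.312 mol) passes through both.
Co²⁺ + 2e⁻ → Co, so n(Co) = 1.312 / 2 = 0.6560 mol
m(Co) = 0.6560 × 58.93 = 38.7 g

38.7 g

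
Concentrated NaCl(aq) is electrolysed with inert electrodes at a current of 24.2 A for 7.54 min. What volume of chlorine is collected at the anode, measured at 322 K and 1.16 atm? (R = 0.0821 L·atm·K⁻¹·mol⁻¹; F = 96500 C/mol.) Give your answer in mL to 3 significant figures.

Q = It = 24.2 × 452.4 = 10950 C
n(e⁻) = 10950 / 96500 = 0.1135 mol
2Cl⁻ → Cl₂ + 2e⁻, so n(Cl₂) = 0.1135 / 2 = 0.05675 mol
V = nRT/P = 0.05675 × 0.0821 × 322 / 1.16 = 1.293 L
= 1290 mL

1290 mL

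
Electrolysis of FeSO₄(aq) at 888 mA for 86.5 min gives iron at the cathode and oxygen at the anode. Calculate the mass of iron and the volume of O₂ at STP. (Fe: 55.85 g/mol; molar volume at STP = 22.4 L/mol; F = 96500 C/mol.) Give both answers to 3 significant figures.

Q = 0.888 × 5190 = 4609 C; n(e⁻) = 4609 / 96500 = 0.04776 mol
Cathode: Fe²⁺ + 2e⁻ → Fe → n(Fe) = 0.04776/2 = 0.02388 mol → 1.33 g
Anode: 2H₂O → O₂ + 4H⁺ + 4e⁻ → n(O₂) = 0.04776/4 = 0.01194 mol → 0.267 L

1.33 g Fe; 0.267 L O₂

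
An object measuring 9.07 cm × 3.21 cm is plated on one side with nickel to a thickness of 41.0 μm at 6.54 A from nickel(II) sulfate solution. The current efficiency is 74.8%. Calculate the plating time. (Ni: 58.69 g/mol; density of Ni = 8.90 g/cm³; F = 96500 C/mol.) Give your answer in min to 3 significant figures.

11.9 min

Plated area = 9.07 × 3.21 = 29.11 cm²
Volume = 29.11 × 41.0×10⁻⁴ cm = 0.1194 cm³
m(Ni) = 0.1194 × 8.90 = 1.063 g
n(Ni) = 1.063 / 58.69 = 0.01811 mol; n(e⁻) = 2 × 0.01811 = 0.03622 mol
Q = 0.03622 × 96500 / 0.748 = 4673 C
t = 4673 / 6.54 = 714.5 s = 11.9 min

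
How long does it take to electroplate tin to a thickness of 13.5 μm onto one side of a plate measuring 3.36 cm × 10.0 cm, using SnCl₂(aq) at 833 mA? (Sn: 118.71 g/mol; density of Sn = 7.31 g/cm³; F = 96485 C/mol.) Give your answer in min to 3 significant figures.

10.8 min

Plated area = 3.36 × 10.0 = 33.60 cm²
Volume = 33.60 × 13.5×10⁻⁴ cm = 0.04536 cm³
m(Sn) = 0.04536 × 7.31 = 0.3316 g
n(Sn) = 0.3316 / 118.71 = 0.002793 mol; n(e⁻) = 2 × 0.002793 = 0.005586 mol
Q = 0.005586 × 96485 = 539.0 C
t = 539.0 / 0.833 = 647.1 s = 10.8 min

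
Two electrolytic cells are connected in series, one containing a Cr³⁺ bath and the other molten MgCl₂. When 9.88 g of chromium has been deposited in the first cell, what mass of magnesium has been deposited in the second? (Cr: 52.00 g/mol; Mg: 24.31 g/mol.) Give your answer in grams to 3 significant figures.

6.93 g

n(Cr) = 9.88 / 52.00 = 0.1900 mol
Cr³⁺ + 3e⁻ → Cr, so n(e⁻) = 3 × 0.1900 = 0.5700 mol
Since the cells are in series, n(e⁻) in the Mg cell is also 0.5700 mol.
Mg²⁺ + 2e⁻ → Mg, so n(Mg) = 0.5700 / 2 = 0.2850 mol
m(Mg) = 0.2850 × 24.31 = 6.93 g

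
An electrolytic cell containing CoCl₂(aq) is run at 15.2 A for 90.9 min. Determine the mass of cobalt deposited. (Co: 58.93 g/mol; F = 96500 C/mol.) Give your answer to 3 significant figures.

25.3 g

Q = 15.2 A × 5454 s = 82900 C
Moles of electrons = 82900 / 96500 = 0.8591 mol
Co²⁺ + 2e⁻ → Co, so n(Co) = 0.8591 / 2 = 0.4296 mol
m = 0.4296 × 58.93 = 25.3 g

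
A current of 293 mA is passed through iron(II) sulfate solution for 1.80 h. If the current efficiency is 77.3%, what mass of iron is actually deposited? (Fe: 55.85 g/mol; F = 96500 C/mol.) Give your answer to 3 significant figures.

0.425 g

Q = 0.293 × 6480 = 1899 C
n(e⁻) = 1899 / 96500 = 0.01968 mol
Fe²⁺ + 2e⁻ → Fe, so theoretical m(Fe) = 0.009840 × 55.85 = 0.5496 g
Actual mass = 77.3% × 0.5496 = 0.425 g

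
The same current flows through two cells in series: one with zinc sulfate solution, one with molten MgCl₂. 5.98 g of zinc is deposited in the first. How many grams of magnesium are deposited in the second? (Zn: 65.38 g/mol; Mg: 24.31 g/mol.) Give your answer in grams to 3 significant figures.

n(Zn) = 5.98 / 65.38 = 0.09147 mol
Zn²⁺ + 2e⁻ → Zn, so n(e⁻) = 2 × 0.09147 = 0.1829 mol
Same current for the same time ⇒ same n(e⁻) = 0.1829 mol in both cells.
Mg²⁺ + 2e⁻ → Mg, so n(Mg) = 0.1829 / 2 = 0.09145 mol
m(Mg) = 0.09145 × 24.31 = 2.22 g

2.22 g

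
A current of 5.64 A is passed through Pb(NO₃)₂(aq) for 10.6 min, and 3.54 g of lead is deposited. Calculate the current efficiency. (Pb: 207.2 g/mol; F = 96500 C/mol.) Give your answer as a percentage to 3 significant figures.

91.9%

Q = 5.64 × 636 = 3587 C
n(e⁻) = 3587 / 96500 = 0.03717 mol
Pb²⁺ + 2e⁻ → Pb, so theoretical n(Pb) = 0.01859 mol → 3.852 g
Efficiency = 3.54 / 3.852 = 0.9190 = 91.9%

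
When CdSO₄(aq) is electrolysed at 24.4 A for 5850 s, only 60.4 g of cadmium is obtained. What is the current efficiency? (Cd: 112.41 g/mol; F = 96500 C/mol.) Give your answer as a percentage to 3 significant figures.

Q = 24.4 × 5850 = 1.427×10^5 C
n(e⁻) = 1.427×10^5 / 96500 = 1.479 mol
Cd²⁺ + 2e⁻ → Cd, so theoretical n(Cd) = 0.7395 mol → 83.13 g
Efficiency = 60.4 / 83.13 = 0.7266 = 72.7%

72.7%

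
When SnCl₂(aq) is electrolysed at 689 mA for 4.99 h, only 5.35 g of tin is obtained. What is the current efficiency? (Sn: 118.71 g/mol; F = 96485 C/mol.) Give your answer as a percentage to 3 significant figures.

Q = 0.689 × 17964 = 12380 C
n(e⁻) = 12380 / 96485 = 0.1283 mol
Sn²⁺ + 2e⁻ → Sn, so theoretical n(Sn) = 0.06415 mol → 7.615 g
Efficiency = 5.35 / 7.615 = 0.7026 = 70.3%

70.3%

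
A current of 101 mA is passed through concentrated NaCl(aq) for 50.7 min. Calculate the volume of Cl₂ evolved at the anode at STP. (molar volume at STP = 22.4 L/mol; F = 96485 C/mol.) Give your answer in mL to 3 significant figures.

Q = 0.101 A × 3042 s = 307.2 C
n(e⁻) = 307.2 / 96485 = 0.003184 mol
2Cl⁻ → Cl₂ + 2e⁻, so n(Cl₂) = 0.003184 / 2 = 0.001592 mol
V = 0.001592 × 22.4 = 0.03566 L
= 35.7 mL

35.7 mL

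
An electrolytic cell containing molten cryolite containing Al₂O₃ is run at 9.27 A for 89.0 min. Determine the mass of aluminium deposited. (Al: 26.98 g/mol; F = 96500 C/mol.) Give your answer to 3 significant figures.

4.61 g

Q = It = 9.27 × 5340 = 49500 C
n(e⁻) = Q/F = 49500/96500 = 0.5130 mol
Al³⁺ + 3e⁻ → Al, so n(Al) = 0.5130 / 3 = 0.1710 mol
m = 0.1710 × 26.98 = 4.61 g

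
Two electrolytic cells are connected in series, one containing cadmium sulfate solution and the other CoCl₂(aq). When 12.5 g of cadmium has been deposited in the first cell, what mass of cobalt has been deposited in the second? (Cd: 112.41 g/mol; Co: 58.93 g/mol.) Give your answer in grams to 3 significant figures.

6.55 g

n(Cd) = 12.5 / 112.41 = 0.1112 mol
Cd²⁺ + 2e⁻ → Cd, so n(e⁻) = 2 × 0.1112 = 0.2224 mol
In series, the same 0.2224 mol of electrons flows through the second cell.
Co²⁺ + 2e⁻ → Co, so n(Co) = 0.2224 / 2 = 0.1112 mol
m(Co) = 0.1112 × 58.93 = 6.55 g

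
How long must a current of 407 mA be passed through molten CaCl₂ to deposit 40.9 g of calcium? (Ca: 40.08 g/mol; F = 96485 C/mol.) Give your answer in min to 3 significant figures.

n(Ca) = 40.9 / 40.08 = 1.020 mol
Ca²⁺ + 2e⁻ → Ca, so n(e⁻) = 2 × 1.020 = 2.040 mol
Q = 2.040 × 96485 = 1.968×10^5 C
t = Q / I = 1.968×10^5 / 0.407 = 4.835×10^5 s = 8060 min

8060 min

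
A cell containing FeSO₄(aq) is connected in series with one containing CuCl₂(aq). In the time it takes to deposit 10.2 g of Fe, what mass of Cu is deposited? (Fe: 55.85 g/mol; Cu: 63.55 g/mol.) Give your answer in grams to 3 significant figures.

n(Fe) = 10.2 / 55.85 = 0.1826 mol
Fe²⁺ + 2e⁻ → Fe, so n(e⁻) = 2 × 0.1826 = 0.3652 mol
Since the cells are in series, n(e⁻) in the Cu cell is also 0.3652 mol.
Cu²⁺ + 2e⁻ → Cu, so n(Cu) = 0.3652 / 2 = 0.1826 mol
m(Cu) = 0.1826 × 63.55 = 11.6 g

11.6 g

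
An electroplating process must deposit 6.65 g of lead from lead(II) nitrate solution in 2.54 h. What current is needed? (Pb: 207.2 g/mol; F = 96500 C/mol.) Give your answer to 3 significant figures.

n(Pb) = 6.65 / 207.2 = 0.03209 mol
Pb²⁺ + 2e⁻ → Pb, so n(e⁻) = 2 × 0.03209 = 0.06418 mol
Q = 0.06418 × 96500 = 6193 C
I = Q / t = 6193 / 9144 s = 0.677 A

0.677 A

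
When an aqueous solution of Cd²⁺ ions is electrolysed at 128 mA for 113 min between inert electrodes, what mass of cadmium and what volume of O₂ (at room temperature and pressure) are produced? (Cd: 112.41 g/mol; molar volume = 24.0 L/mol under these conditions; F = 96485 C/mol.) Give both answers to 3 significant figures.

Q = 0.128 × 6780 = 867.8 C; n(e⁻) = 867.8 / 96485 = 0.008994 mol
Cathode: Cd²⁺ + 2e⁻ → Cd → n(Cd) = 0.008994/2 = 0.004497 mol → 0.506 g
Anode: 2H₂O → O₂ + 4H⁺ + 4e⁻ → n(O₂) = 0.008994/4 = 0.002249 mol → 0.0540 L

0.506 g Cd; 0.0540 L O₂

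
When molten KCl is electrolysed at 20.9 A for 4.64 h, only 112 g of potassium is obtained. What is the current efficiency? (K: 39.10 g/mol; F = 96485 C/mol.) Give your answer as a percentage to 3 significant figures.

Q = 20.9 × 16704 = 3.491×10^5 C
n(e⁻) = 3.491×10^5 / 96485 = 3.618 mol
K⁺ + e⁻ → K, so theoretical n(K) = 3.618 mol → 141.5 g
Efficiency = 112 / 141.5 = 0.7915 = 79.2%

79.2%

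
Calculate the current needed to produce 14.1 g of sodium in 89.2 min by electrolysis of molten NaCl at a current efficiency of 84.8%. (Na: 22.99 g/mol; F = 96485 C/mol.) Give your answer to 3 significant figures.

n(Na) = 14.1 / 22.99 = 0.6133 mol
Na⁺ + e⁻ → Na, so n(e⁻) = 0.6133 mol
Q = 0.6133 × 96485 / 0.848 = 69780 C
I = Q / t = 69780 / 5352 s = 13.0 A

13.0 A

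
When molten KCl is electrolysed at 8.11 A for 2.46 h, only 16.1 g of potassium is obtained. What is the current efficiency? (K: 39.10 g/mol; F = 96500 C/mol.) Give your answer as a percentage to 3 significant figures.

55.3%

Q = 8.11 × 8856 = 71820 C
n(e⁻) = 71820 / 96500 = 0.7442 mol
K⁺ + e⁻ → K, so theoretical n(K) = 0.7442 mol → 29.10 g
Efficiency = 16.1 / 29.10 = 0.5533 = 55.3%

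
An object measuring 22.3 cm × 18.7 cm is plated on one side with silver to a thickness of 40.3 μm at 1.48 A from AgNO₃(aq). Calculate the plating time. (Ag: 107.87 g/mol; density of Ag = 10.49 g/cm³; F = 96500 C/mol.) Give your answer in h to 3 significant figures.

Plated area = 22.3 × 18.7 = 417.0 cm²
Volume = 417.0 × 40.3×10⁻⁴ cm = 1.681 cm³
m(Ag) = 1.681 × 10.49 = 17.63 g
n(Ag) = 17.63 / 107.87 = 0.1634 mol; n(e⁻) = 0.1634 mol
Q = 0.1634 × 96500 = 15770 C
t = 15770 / 1.48 = 10660 s = 2.96 h

2.96 h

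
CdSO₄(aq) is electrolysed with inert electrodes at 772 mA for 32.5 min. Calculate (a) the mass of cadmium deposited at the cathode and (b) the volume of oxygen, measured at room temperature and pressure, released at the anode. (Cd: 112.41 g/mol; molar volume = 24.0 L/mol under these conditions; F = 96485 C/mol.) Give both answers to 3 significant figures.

Q = 0.772 × 1950 = 1505 C; n(e⁻) = 1505 / 96485 = 0.01560 mol
Cathode: Cd²⁺ + 2e⁻ → Cd → n(Cd) = 0.01560/2 = 0.007800 mol → 0.877 g
Anode: 2H₂O → O₂ + 4H⁺ + 4e⁻ → n(O₂) = 0.01560/4 = 0.003900 mol → 0.0936 L

0.877 g Cd; 0.0936 L O₂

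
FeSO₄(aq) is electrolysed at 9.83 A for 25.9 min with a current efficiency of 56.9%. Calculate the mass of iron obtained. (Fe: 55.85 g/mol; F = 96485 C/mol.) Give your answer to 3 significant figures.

Q = 9.83 × 1554 = 15280 C
n(e⁻) = 15280 / 96485 = 0.1584 mol
Fe²⁺ + 2e⁻ → Fe, so theoretical m(Fe) = 0.07920 × 55.85 = 4.423 g
Actual mass = 56.9% × 4.423 = 2.52 g

2.52 g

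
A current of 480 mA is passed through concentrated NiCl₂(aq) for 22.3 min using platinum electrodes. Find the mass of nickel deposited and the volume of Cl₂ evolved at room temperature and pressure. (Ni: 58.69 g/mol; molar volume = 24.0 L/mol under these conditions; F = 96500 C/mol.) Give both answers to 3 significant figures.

Q = 0.480 × 1338 = 642.2 C; n(e⁻) = 642.2 / 96500 = 0.006655 mol
Cathode: Ni²⁺ + 2e⁻ → Ni → n(Ni) = 0.006655/2 = 0.003328 mol → 0.195 g
Anode: 2Cl⁻ → Cl₂ + 2e⁻ → n(Cl₂) = 0.006655/2 = 0.003328 mol → 0.0799 L

0.195 g Ni; 0.0799 L Cl₂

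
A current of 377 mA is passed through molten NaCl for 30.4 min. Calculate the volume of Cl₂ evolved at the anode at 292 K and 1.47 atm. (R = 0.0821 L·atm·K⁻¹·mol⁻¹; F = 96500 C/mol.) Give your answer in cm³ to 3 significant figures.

Charge passed = 0.377 × 1824 = 687.6 C
n(e⁻) = 687.6 / 96500 = 0.007125 mol
2Cl⁻ → Cl₂ + 2e⁻, so n(Cl₂) = 0.007125 / 2 = 0.003563 mol
V = nRT/P = 0.003563 × 0.0821 × 292 / 1.47 = 0.05811 L
= 58.1 cm³

58.1 cm³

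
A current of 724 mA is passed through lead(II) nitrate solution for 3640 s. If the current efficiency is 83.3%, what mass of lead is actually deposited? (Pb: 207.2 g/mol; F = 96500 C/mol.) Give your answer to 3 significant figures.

2.36 g

Q = 0.724 × 3640 = 2635 C
n(e⁻) = 2635 / 96500 = 0.02731 mol
Pb²⁺ + 2e⁻ → Pb, so theoretical m(Pb) = 0.01366 × 207.2 = 2.830 g
Actual mass = 83.3% × 2.830 = 2.36 g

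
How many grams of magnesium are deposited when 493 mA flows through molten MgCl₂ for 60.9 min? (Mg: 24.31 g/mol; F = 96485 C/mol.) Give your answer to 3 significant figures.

Charge passed = 0.493 × 3654 = 1801 C
n(e⁻) = 1801 / 96485 = 0.01867 mol
Mg²⁺ + 2e⁻ → Mg, so n(Mg) = 0.01867 / 2 = 0.009335 mol
m = 0.009335 × 24.31 = 0.227 g

0.227 g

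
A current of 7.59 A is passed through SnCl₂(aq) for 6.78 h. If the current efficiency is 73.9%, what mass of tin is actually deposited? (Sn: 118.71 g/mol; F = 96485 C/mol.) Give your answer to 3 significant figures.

84.2 g

Q = 7.59 × 24408 = 1.853×10^5 C
n(e⁻) = 1.853×10^5 / 96485 = 1.921 mol
Sn²⁺ + 2e⁻ → Sn, so theoretical m(Sn) = 0.9605 × 118.71 = 114.0 g
Actual mass = 73.9% × 114.0 = 84.2 g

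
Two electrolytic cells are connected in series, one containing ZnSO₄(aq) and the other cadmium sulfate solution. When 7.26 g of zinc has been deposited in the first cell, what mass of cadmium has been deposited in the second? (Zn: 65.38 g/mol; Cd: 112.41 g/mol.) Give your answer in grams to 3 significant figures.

12.5 g

n(Zn) = 7.26 / 65.38 = 0.1110 mol
Zn²⁺ + 2e⁻ → Zn, so n(e⁻) = 2 × 0.1110 = 0.2220 mol
Since the cells are in series, n(e⁻) in the Cd cell is also 0.2220 mol.
Cd²⁺ + 2e⁻ → Cd, so n(Cd) = 0.2220 / 2 = 0.1110 mol
m(Cd) = 0.1110 × 112.41 = 12.5 g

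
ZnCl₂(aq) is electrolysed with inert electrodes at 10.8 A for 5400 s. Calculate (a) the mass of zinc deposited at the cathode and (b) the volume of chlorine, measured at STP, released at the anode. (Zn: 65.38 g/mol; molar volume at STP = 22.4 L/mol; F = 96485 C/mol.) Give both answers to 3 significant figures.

Q = 10.8 × 5400 = 58320 C; n(e⁻) = 58320 / 96485 = 0.6044 mol
Cathode: Zn²⁺ + 2e⁻ → Zn → n(Zn) = 0.6044/2 = 0.3022 mol → 19.8 g
Anode: 2Cl⁻ → Cl₂ + 2e⁻ → n(Cl₂) = 0.6044/2 = 0.3022 mol → 6.77 L

19.8 g Zn; 6.77 L Cl₂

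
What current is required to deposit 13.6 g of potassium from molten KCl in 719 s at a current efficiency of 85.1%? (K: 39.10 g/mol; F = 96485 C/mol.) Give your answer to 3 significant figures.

n(K) = 13.6 / 39.10 = 0.3478 mol
K⁺ + e⁻ → K, so n(e⁻) = 0.3478 mol
Q = 0.3478 × 96485 / 0.851 = 39430 C
I = Q / t = 39430 / 719 s = 54.8 A

54.8 A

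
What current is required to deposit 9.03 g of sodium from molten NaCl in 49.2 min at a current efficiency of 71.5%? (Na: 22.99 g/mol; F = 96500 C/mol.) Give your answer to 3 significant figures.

18.0 A

n(Na) = 9.03 / 22.99 = 0.3928 mol
Na⁺ + e⁻ → Na, so n(e⁻) = 0.3928 mol
Q = 0.3928 × 96500 / 0.715 = 53010 C
I = Q / t = 53010 / 2952 s = 18.0 A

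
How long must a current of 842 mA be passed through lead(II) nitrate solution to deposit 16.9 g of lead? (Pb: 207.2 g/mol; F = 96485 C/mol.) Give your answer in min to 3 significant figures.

312 min

n(Pb) = 16.9 / 207.2 = 0.08156 mol
Pb²⁺ + 2e⁻ → Pb, so n(e⁻) = 2 × 0.08156 = 0.1631 mol
Q = 0.1631 × 96485 = 15740 C
t = Q / I = 15740 / 0.842 = 18690 s = 312 min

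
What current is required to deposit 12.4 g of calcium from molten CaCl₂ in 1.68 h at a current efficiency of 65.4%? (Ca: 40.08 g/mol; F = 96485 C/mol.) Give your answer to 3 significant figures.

n(Ca) = 12.4 / 40.08 = 0.3094 mol
Ca²⁺ + 2e⁻ → Ca, so n(e⁻) = 2 × 0.3094 = 0.6188 mol
Q = 0.6188 × 96485 / 0.654 = 91290 C
I = Q / t = 91290 / 6048 s = 15.1 A

15.1 A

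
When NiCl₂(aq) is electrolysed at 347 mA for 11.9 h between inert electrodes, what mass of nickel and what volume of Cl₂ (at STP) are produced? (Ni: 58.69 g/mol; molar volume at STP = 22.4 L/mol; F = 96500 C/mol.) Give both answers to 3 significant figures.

Q = 0.347 × 42840 = 14870 C; n(e⁻) = 14870 / 96500 = 0.1541 mol
Cathode: Ni²⁺ + 2e⁻ → Ni → n(Ni) = 0.1541/2 = 0.07705 mol → 4.52 g
Anode: 2Cl⁻ → Cl₂ + 2e⁻ → n(Cl₂) = 0.1541/2 = 0.07705 mol → 1.73 L

4.52 g Ni; 1.73 L Cl₂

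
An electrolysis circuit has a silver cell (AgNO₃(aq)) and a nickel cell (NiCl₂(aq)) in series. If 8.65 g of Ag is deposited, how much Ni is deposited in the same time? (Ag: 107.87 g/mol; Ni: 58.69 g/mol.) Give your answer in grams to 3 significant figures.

2.35 g

n(Ag) = 8.65 / 107.87 = 0.08019 mol
Ag⁺ + e⁻ → Ag, so n(e⁻) = 0.08019 mol
The cells are in series, so the same charge (and hence the same n(e⁻) = 0.08019 mol) passes through both.
Ni²⁺ + 2e⁻ → Ni, so n(Ni) = 0.08019 / 2 = 0.04010 mol
m(Ni) = 0.04010 × 58.69 = 2.35 g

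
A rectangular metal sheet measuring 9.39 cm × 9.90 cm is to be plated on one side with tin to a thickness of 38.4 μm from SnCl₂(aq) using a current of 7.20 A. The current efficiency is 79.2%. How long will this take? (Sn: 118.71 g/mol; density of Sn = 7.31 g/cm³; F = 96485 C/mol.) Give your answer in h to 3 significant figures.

Plated area = 9.39 × 9.90 = 92.96 cm²
Volume = 92.96 × 38.4×10⁻⁴ cm = 0.3570 cm³
m(Sn) = 0.3570 × 7.31 = 2.610 g
n(Sn) = 2.610 / 118.71 = 0.02199 mol; n(e⁻) = 2 × 0.02199 = 0.04398 mol
Q = 0.04398 × 96485 / 0.792 = 5358 C
t = 5358 / 7.20 = 744.2 s = 0.207 h

0.207 h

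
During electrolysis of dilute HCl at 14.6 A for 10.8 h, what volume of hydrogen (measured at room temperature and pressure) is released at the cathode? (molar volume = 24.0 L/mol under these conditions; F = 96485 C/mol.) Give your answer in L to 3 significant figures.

Q = It = 14.6 × 38880 = 5.676×10^5 C
n(e⁻) = Q/F = 5.676×10^5/96485 = 5.883 mol
2H⁺ + 2e⁻ → H₂, so n(H₂) = 5.883 / 2 = 2.942 mol
V = 2.942 × 24.0 = 70.61 L

70.6 L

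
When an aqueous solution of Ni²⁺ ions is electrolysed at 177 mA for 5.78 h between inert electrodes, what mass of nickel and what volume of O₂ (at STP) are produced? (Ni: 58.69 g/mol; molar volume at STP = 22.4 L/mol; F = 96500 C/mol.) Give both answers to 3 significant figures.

1.12 g Ni; 0.214 L O₂

Q = 0.177 × 20808 = 3683 C; n(e⁻) = 3683 / 96500 = 0.03817 mol
Cathode: Ni²⁺ + 2e⁻ → Ni → n(Ni) = 0.03817/2 = 0.01909 mol → 1.12 g
Anode: 2H₂O → O₂ + 4H⁺ + 4e⁻ → n(O₂) = 0.03817/4 = 0.009543 mol → 0.214 L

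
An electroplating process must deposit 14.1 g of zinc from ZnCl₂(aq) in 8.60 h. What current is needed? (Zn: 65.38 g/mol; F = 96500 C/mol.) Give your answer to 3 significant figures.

1.34 A

n(Zn) = 14.1 / 65.38 = 0.2157 mol
Zn²⁺ + 2e⁻ → Zn, so n(e⁻) = 2 × 0.2157 = 0.4314 mol
Q = 0.4314 × 96500 = 41630 C
I = Q / t = 41630 / 30960 s = 1.34 A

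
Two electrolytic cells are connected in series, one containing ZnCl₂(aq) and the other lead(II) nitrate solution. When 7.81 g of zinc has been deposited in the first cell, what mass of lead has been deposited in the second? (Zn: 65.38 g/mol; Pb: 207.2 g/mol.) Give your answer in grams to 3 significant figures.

n(Zn) = 7.81 / 65.38 = 0.1195 mol
Zn²⁺ + 2e⁻ → Zn, so n(e⁻) = 2 × 0.1195 = 0.2390 mol
Same current for the same time ⇒ same n(e⁻) = 0.2390 mol in both cells.
Pb²⁺ + 2e⁻ → Pb, so n(Pb) = 0.2390 / 2 = 0.1195 mol
m(Pb) = 0.1195 × 207.2 = 24.8 g

24.8 g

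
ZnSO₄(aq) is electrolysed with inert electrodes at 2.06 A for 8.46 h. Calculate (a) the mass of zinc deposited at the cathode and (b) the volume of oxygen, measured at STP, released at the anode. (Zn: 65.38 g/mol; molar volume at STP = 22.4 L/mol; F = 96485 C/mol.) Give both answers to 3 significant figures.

21.3 g Zn; 3.64 L O₂

Q = 2.06 × 30456 = 62740 C; n(e⁻) = 62740 / 96485 = 0.6503 mol
Cathode: Zn²⁺ + 2e⁻ → Zn → n(Zn) = 0.6503/2 = 0.3252 mol → 21.3 g
Anode: 2H₂O → O₂ + 4H⁺ + 4e⁻ → n(O₂) = 0.6503/4 = 0.1626 mol → 3.64 L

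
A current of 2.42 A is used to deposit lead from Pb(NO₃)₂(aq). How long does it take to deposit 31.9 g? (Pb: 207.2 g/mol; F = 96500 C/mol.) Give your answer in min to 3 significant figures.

n(Pb) = 31.9 / 207.2 = 0.1540 mol
Pb²⁺ + 2e⁻ → Pb, so n(e⁻) = 2 × 0.1540 = 0.3080 mol
Q = 0.3080 × 96500 = 29720 C
t = Q / I = 29720 / 2.42 = 12280 s = 205 min

205 min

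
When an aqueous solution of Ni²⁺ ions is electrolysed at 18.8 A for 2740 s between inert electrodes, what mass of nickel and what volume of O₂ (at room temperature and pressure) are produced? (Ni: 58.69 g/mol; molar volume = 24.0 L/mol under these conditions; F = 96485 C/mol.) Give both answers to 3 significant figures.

Q = 18.8 × 2740 = 51510 C; n(e⁻) = 51510 / 96485 = 0.5339 mol
Cathode: Ni²⁺ + 2e⁻ → Ni → n(Ni) = 0.5339/2 = 0.2670 mol → 15.7 g
Anode: 2H₂O → O₂ + 4H⁺ + 4e⁻ → n(O₂) = 0.5339/4 = 0.1335 mol → 3.20 L

15.7 g Ni; 3.20 L O₂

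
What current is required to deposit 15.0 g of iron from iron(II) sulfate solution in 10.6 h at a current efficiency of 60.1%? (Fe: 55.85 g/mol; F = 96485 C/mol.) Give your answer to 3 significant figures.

2.26 A

n(Fe) = 15.0 / 55.85 = 0.2686 mol
Fe²⁺ + 2e⁻ → Fe, so n(e⁻) = 2 × 0.2686 = 0.5372 mol
Q = 0.5372 × 96485 / 0.601 = 86240 C
I = Q / t = 86240 / 38160 s = 2.26 A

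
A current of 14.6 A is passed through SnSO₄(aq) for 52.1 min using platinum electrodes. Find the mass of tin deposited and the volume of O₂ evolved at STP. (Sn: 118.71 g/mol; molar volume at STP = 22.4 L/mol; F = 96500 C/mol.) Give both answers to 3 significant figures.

Q = 14.6 × 3126 = 45640 C; n(e⁻) = 45640 / 96500 = 0.4730 mol
Cathode: Sn²⁺ + 2e⁻ → Sn → n(Sn) = 0.4730/2 = 0.2365 mol → 28.1 g
Anode: 2H₂O → O₂ + 4H⁺ + 4e⁻ → n(O₂) = 0.4730/4 = 0.1183 mol → 2.65 L

28.1 g Sn; 2.65 L O₂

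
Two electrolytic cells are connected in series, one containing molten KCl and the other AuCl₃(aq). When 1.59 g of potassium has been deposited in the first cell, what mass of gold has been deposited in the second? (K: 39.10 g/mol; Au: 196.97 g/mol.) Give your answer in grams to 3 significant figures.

n(K) = 1.59 / 39.10 = 0.04066 mol
K⁺ + e⁻ → K, so n(e⁻) = 0.04066 mol
Same current for the same time ⇒ same n(e⁻) = 0.04066 mol in both cells.
Au³⁺ + 3e⁻ → Au, so n(Au) = 0.04066 / 3 = 0.01355 mol
m(Au) = 0.01355 × 196.97 = 2.67 g

2.67 g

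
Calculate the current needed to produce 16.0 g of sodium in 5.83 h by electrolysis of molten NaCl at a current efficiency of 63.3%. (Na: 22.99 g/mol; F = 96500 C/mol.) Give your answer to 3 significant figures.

n(Na) = 16.0 / 22.99 = 0.6960 mol
Na⁺ + e⁻ → Na, so n(e⁻) = 0.6960 mol
Q = 0.6960 × 96500 / 0.633 = 1.061×10^5 C
I = Q / t = 1.061×10^5 / 20988 s = 5.06 A

5.06 A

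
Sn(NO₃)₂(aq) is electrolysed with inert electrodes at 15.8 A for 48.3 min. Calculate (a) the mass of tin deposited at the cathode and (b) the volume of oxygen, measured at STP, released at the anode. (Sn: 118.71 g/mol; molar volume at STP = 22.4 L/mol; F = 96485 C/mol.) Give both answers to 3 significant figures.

Q = 15.8 × 2898 = 45790 C; n(e⁻) = 45790 / 96485 = 0.4746 mol
Cathode: Sn²⁺ + 2e⁻ → Sn → n(Sn) = 0.4746/2 = 0.2373 mol → 28.2 g
Anode: 2H₂O → O₂ + 4H⁺ + 4e⁻ → n(O₂) = 0.4746/4 = 0.1187 mol → 2.66 L

28.2 g Sn; 2.66 L O₂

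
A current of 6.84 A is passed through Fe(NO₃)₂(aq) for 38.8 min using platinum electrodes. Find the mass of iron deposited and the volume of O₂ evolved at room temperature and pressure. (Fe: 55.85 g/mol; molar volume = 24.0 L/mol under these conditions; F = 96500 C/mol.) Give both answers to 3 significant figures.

4.61 g Fe; 0.990 L O₂

Q = 6.84 × 2328 = 15920 C; n(e⁻) = 15920 / 96500 = 0.1650 mol
Cathode: Fe²⁺ + 2e⁻ → Fe → n(Fe) = 0.1650/2 = 0.08250 mol → 4.61 g
Anode: 2H₂O → O₂ + 4H⁺ + 4e⁻ → n(O₂) = 0.1650/4 = 0.04125 mol → 0.990 L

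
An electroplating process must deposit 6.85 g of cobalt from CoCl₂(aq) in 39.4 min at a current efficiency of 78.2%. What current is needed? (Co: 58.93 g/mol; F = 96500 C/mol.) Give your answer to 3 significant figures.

n(Co) = 6.85 / 58.93 = 0.1162 mol
Co²⁺ + 2e⁻ → Co, so n(e⁻) = 2 × 0.1162 = 0.2324 mol
Q = 0.2324 × 96500 / 0.782 = 28680 C
I = Q / t = 28680 / 2364 s = 12.1 A

12.1 A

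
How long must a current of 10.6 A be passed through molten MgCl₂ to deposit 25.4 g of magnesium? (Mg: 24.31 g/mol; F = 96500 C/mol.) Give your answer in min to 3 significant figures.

317 min

n(Mg) = 25.4 / 24.31 = 1.045 mol
Mg²⁺ + 2e⁻ → Mg, so n(e⁻) = 2 × 1.045 = 2.090 mol
Q = 2.090 × 96500 = 2.017×10^5 C
t = Q / I = 2.017×10^5 / 10.6 = 19030 s = 317 min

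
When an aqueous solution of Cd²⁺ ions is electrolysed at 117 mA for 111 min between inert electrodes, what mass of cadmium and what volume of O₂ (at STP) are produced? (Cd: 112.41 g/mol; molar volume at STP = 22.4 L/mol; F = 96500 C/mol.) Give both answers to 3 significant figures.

0.454 g Cd; 0.0452 L O₂

Q = 0.117 × 6660 = 779.2 C; n(e⁻) = 779.2 / 96500 = 0.008075 mol
Cathode: Cd²⁺ + 2e⁻ → Cd → n(Cd) = 0.008075/2 = 0.004038 mol → 0.454 g
Anode: 2H₂O → O₂ + 4H⁺ + 4e⁻ → n(O₂) = 0.008075/4 = 0.002019 mol → 0.0452 L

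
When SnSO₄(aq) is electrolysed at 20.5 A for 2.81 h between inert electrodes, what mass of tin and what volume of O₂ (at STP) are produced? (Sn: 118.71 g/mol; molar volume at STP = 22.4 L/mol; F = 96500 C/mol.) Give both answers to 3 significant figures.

128 g Sn; 12.0 L O₂

Q = 20.5 × 10116 = 2.074×10^5 C; n(e⁻) = 2.074×10^5 / 96500 = 2.149 mol
Cathode: Sn²⁺ + 2e⁻ → Sn → n(Sn) = 2.149/2 = 1.075 mol → 128 g
Anode: 2H₂O → O₂ + 4H⁺ + 4e⁻ → n(O₂) = 2.149/4 = 0.5373 mol → 12.0 L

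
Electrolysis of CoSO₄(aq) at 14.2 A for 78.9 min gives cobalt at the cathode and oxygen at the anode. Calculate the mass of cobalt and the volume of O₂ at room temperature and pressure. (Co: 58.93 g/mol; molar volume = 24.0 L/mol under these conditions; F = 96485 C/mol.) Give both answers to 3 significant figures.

20.5 g Co; 4.18 L O₂

Q = 14.2 × 4734 = 67220 C; n(e⁻) = 67220 / 96485 = 0.6967 mol
Cathode: Co²⁺ + 2e⁻ → Co → n(Co) = 0.6967/2 = 0.3484 mol → 20.5 g
Anode: 2H₂O → O₂ + 4H⁺ + 4e⁻ → n(O₂) = 0.6967/4 = 0.1742 mol → 4.18 L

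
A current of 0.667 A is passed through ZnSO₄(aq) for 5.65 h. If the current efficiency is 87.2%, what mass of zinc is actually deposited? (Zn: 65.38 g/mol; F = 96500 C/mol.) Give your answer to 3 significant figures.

Q = 0.667 × 20340 = 13570 C
n(e⁻) = 13570 / 96500 = 0.1406 mol
Zn²⁺ + 2e⁻ → Zn, so theoretical m(Zn) = 0.07030 × 65.38 = 4.596 g
Actual mass = 87.2% × 4.596 = 4.01 g

4.01 g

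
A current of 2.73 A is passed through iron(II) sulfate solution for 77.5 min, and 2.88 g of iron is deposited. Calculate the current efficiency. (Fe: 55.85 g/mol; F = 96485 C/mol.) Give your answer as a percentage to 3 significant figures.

Q = 2.73 × 4650 = 12690 C
n(e⁻) = 12690 / 96485 = 0.1315 mol
Fe²⁺ + 2e⁻ → Fe, so theoretical n(Fe) = 0.06575 mol → 3.672 g
Efficiency = 2.88 / 3.672 = 0.7843 = 78.4%

78.4%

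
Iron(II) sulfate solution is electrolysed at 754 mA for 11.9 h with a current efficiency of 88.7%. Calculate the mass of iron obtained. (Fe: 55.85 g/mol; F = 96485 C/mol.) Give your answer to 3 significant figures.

Q = 0.754 × 42840 = 32300 C
n(e⁻) = 32300 / 96485 = 0.3348 mol
Fe²⁺ + 2e⁻ → Fe, so theoretical m(Fe) = 0.1674 × 55.85 = 9.349 g
Actual mass = 88.7% × 9.349 = 8.29 g

8.29 g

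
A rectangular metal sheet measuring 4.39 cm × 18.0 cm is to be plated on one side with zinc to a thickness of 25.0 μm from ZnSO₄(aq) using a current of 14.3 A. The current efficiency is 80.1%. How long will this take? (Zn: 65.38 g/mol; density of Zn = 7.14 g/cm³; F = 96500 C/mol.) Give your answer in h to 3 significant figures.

Plated area = 4.39 × 18.0 = 79.02 cm²
Volume = 79.02 × 25.0×10⁻⁴ cm = 0.1976 cm³
m(Zn) = 0.1976 × 7.14 = 1.411 g
n(Zn) = 1.411 / 65.38 = 0.02158 mol; n(e⁻) = 2 × 0.02158 = 0.04316 mol
Q = 0.04316 × 96500 / 0.801 = 5200 C
t = 5200 / 14.3 = 363.6 s = 0.101 h

0.101 h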